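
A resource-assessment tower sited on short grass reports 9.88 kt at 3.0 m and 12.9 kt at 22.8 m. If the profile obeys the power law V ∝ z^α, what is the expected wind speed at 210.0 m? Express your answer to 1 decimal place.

17.3 kt

First find α: α = ln(V₂/V₁)/ln(z₂/z₁) = ln(12.9/9.88)/ln(22.8/3.0) = 0.26671/2.02815 = 0.1315
Extrapolate from 22.8 m to 210.0 m: V₃ = 12.9 × (210.0/22.8)^0.1315 = 12.9 × 1.3391 = 17.2743 kt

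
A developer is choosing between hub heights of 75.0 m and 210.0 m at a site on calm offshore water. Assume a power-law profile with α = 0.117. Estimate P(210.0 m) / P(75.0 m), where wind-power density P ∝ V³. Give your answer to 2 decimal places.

1.44

Speed ratio: V_B/V_A = (z_B/z_A)^α = (210.0/75.0)^0.117 = (2.8000)^0.117 = 1.12802
Power-density ratio: P_B/P_A = (V_B/V_A)³ = (1.12802)³ = 1.43533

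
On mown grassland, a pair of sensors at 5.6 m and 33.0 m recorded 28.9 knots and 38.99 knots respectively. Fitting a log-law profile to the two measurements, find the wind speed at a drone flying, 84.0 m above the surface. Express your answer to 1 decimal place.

44.3 knots

Log law: V ∝ ln(z/z₀). From the pair, with r = V₁/V₂ = 0.74122,
ln z₀ = (ln z₁ − r·ln z₂)/(1 − r) = (1.7228 − 0.74122×3.4965)/0.25878 = -3.3576 → z₀ = 0.03482 m
V₃ = V₁ · ln(z₃/z₀)/ln(z₁/z₀) = 28.9 × 7.7884/5.0804 = 44.3049 knots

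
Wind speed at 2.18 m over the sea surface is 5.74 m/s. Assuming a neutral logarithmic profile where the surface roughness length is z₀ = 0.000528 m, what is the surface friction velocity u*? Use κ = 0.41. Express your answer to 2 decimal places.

u* ≈ 0.28 m/s

Log law: V(z) = (u*/κ) · ln(z/z₀) ⇒ u* = κ · V / ln(z/z₀)
u* = 0.41 × 5.74 / ln(2.18/0.000528) = 0.41 × 5.74 / 8.3257
   = 2.3534 / 8.3257 = 0.2827 m/s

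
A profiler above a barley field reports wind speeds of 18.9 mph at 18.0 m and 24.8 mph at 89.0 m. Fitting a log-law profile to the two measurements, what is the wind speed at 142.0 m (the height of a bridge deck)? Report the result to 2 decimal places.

26.52 mph

Log law: V ∝ ln(z/z₀). From the pair, with r = V₁/V₂ = 0.76210,
ln z₀ = (ln z₁ − r·ln z₂)/(1 − r) = (2.8904 − 0.76210×4.4886)/0.23790 = -2.2295 → z₀ = 0.1076 m
V₃ = V₁ · ln(z₃/z₀)/ln(z₁/z₀) = 18.9 × 7.1853/5.1199 = 26.5246 mph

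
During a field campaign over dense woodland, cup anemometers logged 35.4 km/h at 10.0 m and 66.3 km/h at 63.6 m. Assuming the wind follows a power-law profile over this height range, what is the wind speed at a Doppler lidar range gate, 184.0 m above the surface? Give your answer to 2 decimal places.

95.06 km/h

First find α: α = ln(V₂/V₁)/ln(z₂/z₁) = ln(66.3/35.4)/ln(63.6/10.0) = 0.62748/1.85003 = 0.3392
Extrapolate from 63.6 m to 184.0 m: V₃ = 66.3 × (184.0/63.6)^0.3392 = 66.3 × 1.4338 = 95.0592 km/h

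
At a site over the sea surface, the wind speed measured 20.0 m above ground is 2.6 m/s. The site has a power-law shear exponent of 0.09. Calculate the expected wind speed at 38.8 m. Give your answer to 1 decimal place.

Power-law profile: V₂ = V₁ · (z₂/z₁)^α
V₂ = 2.6 × (38.8/20.0)^0.09 = 2.6 × (1.9400)^0.09
    = 2.6 × 1.0615 = 2.7598 m/s

2.8 m/s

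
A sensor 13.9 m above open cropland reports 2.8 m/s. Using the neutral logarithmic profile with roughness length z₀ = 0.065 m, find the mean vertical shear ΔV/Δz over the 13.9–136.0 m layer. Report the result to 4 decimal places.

0.0097 m/s/m

Log law: V₂ = V₁ · ln(z₂/z₀)/ln(z₁/z₀) = 2.8 × 7.6460/5.3653 = 3.9903 m/s
ΔV/Δz = (3.9903 − 2.8)/(136.0 − 13.9) = 1.1903/122.1000 = 0.00975 m/s/m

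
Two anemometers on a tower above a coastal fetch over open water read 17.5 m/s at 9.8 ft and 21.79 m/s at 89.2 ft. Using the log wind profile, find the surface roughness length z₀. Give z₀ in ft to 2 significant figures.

Log law: V(z) ∝ ln(z/z₀). With r = V₁/V₂ = 17.5/21.79 = 0.80312,
r · ln(z₂/z₀) = ln(z₁/z₀) ⇒ ln z₀ = (ln z₁ − r·ln z₂)/(1 − r)
ln z₀ = (2.28238 − 0.80312×4.49088) / 0.19688 = -6.7266
z₀ = exp(-6.7266) = 0.001199 ft

z₀ ≈ 0.0012 ft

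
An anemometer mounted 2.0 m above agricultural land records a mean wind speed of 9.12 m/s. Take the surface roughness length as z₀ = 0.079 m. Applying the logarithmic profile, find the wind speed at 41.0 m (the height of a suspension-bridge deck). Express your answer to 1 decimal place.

Log law: V(z) ∝ ln(z/z₀), so V₂/V₁ = ln(z₂/z₀) / ln(z₁/z₀).
ln(41.0/0.079) = 6.2519, ln(2.0/0.079) = 3.2315
V₂ = 9.12 × 6.2519/3.2315 = 9.12 × 1.9347 = 17.6444 m/s

17.6 m/s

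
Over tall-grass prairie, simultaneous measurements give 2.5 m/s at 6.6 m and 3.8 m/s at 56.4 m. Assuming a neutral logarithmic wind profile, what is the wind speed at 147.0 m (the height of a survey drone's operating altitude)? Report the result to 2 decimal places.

4.38 m/s

Log law: V ∝ ln(z/z₀). From the pair, with r = V₁/V₂ = 0.65789,
ln z₀ = (ln z₁ − r·ln z₂)/(1 − r) = (1.8871 − 0.65789×4.0325)/0.34211 = -2.2387 → z₀ = 0.1066 m
V₃ = V₁ · ln(z₃/z₀)/ln(z₁/z₀) = 2.5 × 7.2291/4.1258 = 4.3805 m/s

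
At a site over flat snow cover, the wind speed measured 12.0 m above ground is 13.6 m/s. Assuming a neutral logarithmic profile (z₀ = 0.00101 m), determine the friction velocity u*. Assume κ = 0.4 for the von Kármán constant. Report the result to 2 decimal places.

Log law: V(z) = (u*/κ) · ln(z/z₀) ⇒ u* = κ · V / ln(z/z₀)
u* = 0.4 × 13.6 / ln(12.0/0.00101) = 0.4 × 13.6 / 9.3827
   = 5.4400 / 9.3827 = 0.5798 m/s

u* ≈ 0.58 m/s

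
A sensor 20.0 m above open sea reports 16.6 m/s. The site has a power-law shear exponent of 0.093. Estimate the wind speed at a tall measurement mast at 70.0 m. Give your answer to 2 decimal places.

18.65 m/s

Power-law profile: V₂ = V₁ · (z₂/z₁)^α
V₂ = 16.6 × (70.0/20.0)^0.093 = 16.6 × (3.5000)^0.093
    = 16.6 × 1.1236 = 18.6512 m/s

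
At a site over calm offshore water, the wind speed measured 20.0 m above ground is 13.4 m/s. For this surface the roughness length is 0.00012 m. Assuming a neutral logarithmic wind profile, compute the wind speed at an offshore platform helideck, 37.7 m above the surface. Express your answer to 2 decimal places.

14.11 m/s

Log law: V(z) ∝ ln(z/z₀), so V₂/V₁ = ln(z₂/z₀) / ln(z₁/z₀).
ln(37.7/0.00012) = 12.6577, ln(20.0/0.00012) = 12.0238
V₂ = 13.4 × 12.6577/12.0238 = 13.4 × 1.0527 = 14.1065 m/s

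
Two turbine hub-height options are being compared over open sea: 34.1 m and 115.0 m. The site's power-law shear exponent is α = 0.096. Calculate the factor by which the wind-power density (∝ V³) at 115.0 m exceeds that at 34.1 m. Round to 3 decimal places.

1.419

Speed ratio: V_B/V_A = (z_B/z_A)^α = (115.0/34.1)^0.096 = (3.3724)^0.096 = 1.12378
Power-density ratio: P_B/P_A = (V_B/V_A)³ = (1.12378)³ = 1.41921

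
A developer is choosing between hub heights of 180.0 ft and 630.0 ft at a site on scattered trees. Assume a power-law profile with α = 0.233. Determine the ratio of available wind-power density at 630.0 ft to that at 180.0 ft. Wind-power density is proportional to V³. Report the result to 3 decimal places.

Speed ratio: V_B/V_A = (z_B/z_A)^α = (630.0/180.0)^0.233 = (3.5000)^0.233 = 1.33896
Power-density ratio: P_B/P_A = (V_B/V_A)³ = (1.33896)³ = 2.40051

2.401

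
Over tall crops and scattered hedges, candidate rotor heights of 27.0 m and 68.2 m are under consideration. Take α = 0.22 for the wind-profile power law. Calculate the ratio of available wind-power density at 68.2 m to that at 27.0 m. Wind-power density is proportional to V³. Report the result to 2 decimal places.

1.84

Speed ratio: V_B/V_A = (z_B/z_A)^α = (68.2/27.0)^0.22 = (2.5259)^0.22 = 1.22612
Power-density ratio: P_B/P_A = (V_B/V_A)³ = (1.22612)³ = 1.84331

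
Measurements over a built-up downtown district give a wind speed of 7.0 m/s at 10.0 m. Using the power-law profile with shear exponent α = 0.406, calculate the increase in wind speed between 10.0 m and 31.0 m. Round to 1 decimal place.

Power law: V₂ = V₁ · (z₂/z₁)^α = 7.0 × (3.1000)^0.406 = 11.0813 m/s
ΔV = 11.0813 − 7.0 = 4.0813 m/s

4.1 m/s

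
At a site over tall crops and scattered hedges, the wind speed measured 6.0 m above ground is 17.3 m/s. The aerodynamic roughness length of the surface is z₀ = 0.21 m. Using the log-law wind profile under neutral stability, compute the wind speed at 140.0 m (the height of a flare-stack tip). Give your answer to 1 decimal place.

Log law: V(z) ∝ ln(z/z₀), so V₂/V₁ = ln(z₂/z₀) / ln(z₁/z₀).
ln(140.0/0.21) = 6.5023, ln(6.0/0.21) = 3.3524
V₂ = 17.3 × 6.5023/3.3524 = 17.3 × 1.9396 = 33.5549 m/s

33.6 m/s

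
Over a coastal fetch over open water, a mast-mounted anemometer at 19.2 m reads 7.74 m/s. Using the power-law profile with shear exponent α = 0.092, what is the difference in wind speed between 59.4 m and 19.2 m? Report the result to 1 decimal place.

Power law: V₂ = V₁ · (z₂/z₁)^α = 7.74 × (3.0938)^0.092 = 8.5875 m/s
ΔV = 8.5875 − 7.74 = 0.8475 m/s

0.8 m/s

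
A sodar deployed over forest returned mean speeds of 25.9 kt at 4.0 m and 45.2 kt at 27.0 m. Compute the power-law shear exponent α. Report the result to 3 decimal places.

α ≈ 0.292

Power law: V₂/V₁ = (z₂/z₁)^α ⇒ α = ln(V₂/V₁) / ln(z₂/z₁)
α = ln(45.2/25.9) / ln(27.0/4.0) = ln(1.7452) / ln(6.7500)
  = 0.55685 / 1.90954 = 0.29162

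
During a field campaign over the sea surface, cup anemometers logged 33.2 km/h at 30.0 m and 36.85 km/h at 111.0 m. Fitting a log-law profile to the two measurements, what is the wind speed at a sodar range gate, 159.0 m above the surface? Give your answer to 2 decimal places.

Log law: V ∝ ln(z/z₀). From the pair, with r = V₁/V₂ = 0.90095,
ln z₀ = (ln z₁ − r·ln z₂)/(1 − r) = (3.4012 − 0.90095×4.7095)/0.09905 = -8.4993 → z₀ = 0.0002036 m
V₃ = V₁ · ln(z₃/z₀)/ln(z₁/z₀) = 33.2 × 13.5682/11.9005 = 37.8526 km/h

37.85 km/h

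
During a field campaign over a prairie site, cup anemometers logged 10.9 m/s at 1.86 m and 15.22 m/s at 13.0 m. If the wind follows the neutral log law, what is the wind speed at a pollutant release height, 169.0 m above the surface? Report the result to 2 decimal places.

20.92 m/s

Log law: V ∝ ln(z/z₀). From the pair, with r = V₁/V₂ = 0.71616,
ln z₀ = (ln z₁ − r·ln z₂)/(1 − r) = (0.6206 − 0.71616×2.5649)/0.28384 = -4.2854 → z₀ = 0.01377 m
V₃ = V₁ · ln(z₃/z₀)/ln(z₁/z₀) = 10.9 × 9.4153/4.9059 = 20.9188 m/s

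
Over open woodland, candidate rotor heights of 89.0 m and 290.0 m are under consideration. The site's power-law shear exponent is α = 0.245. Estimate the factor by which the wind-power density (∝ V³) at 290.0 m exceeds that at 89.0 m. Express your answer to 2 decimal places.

Speed ratio: V_B/V_A = (z_B/z_A)^α = (290.0/89.0)^0.245 = (3.2584)^0.245 = 1.33563
Power-density ratio: P_B/P_A = (V_B/V_A)³ = (1.33563)³ = 2.38265

2.38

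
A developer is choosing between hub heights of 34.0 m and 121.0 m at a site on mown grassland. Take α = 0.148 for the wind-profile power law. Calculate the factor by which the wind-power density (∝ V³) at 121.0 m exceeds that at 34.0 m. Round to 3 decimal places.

1.757

Speed ratio: V_B/V_A = (z_B/z_A)^α = (121.0/34.0)^0.148 = (3.5588)^0.148 = 1.20668
Power-density ratio: P_B/P_A = (V_B/V_A)³ = (1.20668)³ = 1.75703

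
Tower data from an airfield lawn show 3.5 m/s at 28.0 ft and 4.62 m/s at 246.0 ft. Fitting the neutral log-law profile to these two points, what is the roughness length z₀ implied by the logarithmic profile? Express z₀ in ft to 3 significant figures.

z₀ ≈ 0.0315 ft

Log law: V(z) ∝ ln(z/z₀). With r = V₁/V₂ = 3.5/4.62 = 0.75758,
r · ln(z₂/z₀) = ln(z₁/z₀) ⇒ ln z₀ = (ln z₁ − r·ln z₂)/(1 − r)
ln z₀ = (3.33220 − 0.75758×5.50533) / 0.24242 = -3.4588
z₀ = exp(-3.4588) = 0.03147 ft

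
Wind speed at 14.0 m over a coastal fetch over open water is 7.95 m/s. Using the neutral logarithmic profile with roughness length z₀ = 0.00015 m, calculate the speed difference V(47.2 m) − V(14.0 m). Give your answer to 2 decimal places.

0.84 m/s

Log law: V₂ = V₁ · ln(z₂/z₀)/ln(z₁/z₀) = 7.95 × 12.6593/11.4439 = 8.7943 m/s
ΔV = 8.7943 − 7.95 = 0.8443 m/s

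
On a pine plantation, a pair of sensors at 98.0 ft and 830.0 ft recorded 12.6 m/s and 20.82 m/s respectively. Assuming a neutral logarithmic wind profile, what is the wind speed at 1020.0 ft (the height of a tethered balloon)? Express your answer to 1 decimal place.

21.6 m/s

Log law: V ∝ ln(z/z₀). From the pair, with r = V₁/V₂ = 0.60519,
ln z₀ = (ln z₁ − r·ln z₂)/(1 − r) = (4.5850 − 0.60519×6.7214)/0.39481 = 1.3101 → z₀ = 3.707 ft
V₃ = V₁ · ln(z₃/z₀)/ln(z₁/z₀) = 12.6 × 5.6175/3.2749 = 21.6131 m/s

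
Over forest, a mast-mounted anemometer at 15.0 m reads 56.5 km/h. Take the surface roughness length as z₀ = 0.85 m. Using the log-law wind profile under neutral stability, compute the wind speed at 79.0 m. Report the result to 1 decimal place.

89.2 km/h

Log law: V(z) ∝ ln(z/z₀), so V₂/V₁ = ln(z₂/z₀) / ln(z₁/z₀).
ln(79.0/0.85) = 4.5320, ln(15.0/0.85) = 2.8706
V₂ = 56.5 × 4.5320/2.8706 = 56.5 × 1.5788 = 89.2005 km/h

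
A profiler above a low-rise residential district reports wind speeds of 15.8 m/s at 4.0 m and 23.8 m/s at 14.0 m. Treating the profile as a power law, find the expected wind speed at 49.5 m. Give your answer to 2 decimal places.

First find α: α = ln(V₂/V₁)/ln(z₂/z₁) = ln(23.8/15.8)/ln(14.0/4.0) = 0.40968/1.25276 = 0.3270
Extrapolate from 14.0 m to 49.5 m: V₃ = 23.8 × (49.5/14.0)^0.3270 = 23.8 × 1.5113 = 35.9699 m/s

35.97 m/s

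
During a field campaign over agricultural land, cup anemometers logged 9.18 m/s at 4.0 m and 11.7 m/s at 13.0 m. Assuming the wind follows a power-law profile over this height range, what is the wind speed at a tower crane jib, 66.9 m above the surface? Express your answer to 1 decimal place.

First find α: α = ln(V₂/V₁)/ln(z₂/z₁) = ln(11.7/9.18)/ln(13.0/4.0) = 0.24256/1.17865 = 0.2058
Extrapolate from 13.0 m to 66.9 m: V₃ = 11.7 × (66.9/13.0)^0.2058 = 11.7 × 1.4009 = 16.3910 m/s

16.4 m/s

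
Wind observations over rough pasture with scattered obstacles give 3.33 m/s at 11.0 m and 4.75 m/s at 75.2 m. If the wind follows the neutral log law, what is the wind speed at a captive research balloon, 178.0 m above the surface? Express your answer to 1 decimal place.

Log law: V ∝ ln(z/z₀). From the pair, with r = V₁/V₂ = 0.70105,
ln z₀ = (ln z₁ − r·ln z₂)/(1 − r) = (2.3979 − 0.70105×4.3202)/0.29895 = -2.1099 → z₀ = 0.1212 m
V₃ = V₁ · ln(z₃/z₀)/ln(z₁/z₀) = 3.33 × 7.2917/4.5078 = 5.3865 m/s

5.4 m/s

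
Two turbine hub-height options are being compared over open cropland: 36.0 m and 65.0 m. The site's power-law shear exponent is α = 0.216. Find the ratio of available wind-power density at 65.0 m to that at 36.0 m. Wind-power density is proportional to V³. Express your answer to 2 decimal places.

Speed ratio: V_B/V_A = (z_B/z_A)^α = (65.0/36.0)^0.216 = (1.8056)^0.216 = 1.13613
Power-density ratio: P_B/P_A = (V_B/V_A)³ = (1.13613)³ = 1.46651

1.47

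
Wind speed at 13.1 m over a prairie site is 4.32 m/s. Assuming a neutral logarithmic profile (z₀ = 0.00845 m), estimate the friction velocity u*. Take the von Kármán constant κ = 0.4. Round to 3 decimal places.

Log law: V(z) = (u*/κ) · ln(z/z₀) ⇒ u* = κ · V / ln(z/z₀)
u* = 0.4 × 4.32 / ln(13.1/0.00845) = 0.4 × 4.32 / 7.3462
   = 1.7280 / 7.3462 = 0.2352 m/s

u* ≈ 0.235 m/s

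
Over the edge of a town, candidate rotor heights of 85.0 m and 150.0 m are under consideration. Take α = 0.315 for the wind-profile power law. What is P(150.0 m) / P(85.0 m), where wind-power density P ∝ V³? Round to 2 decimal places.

1.71

Speed ratio: V_B/V_A = (z_B/z_A)^α = (150.0/85.0)^0.315 = (1.7647)^0.315 = 1.19592
Power-density ratio: P_B/P_A = (V_B/V_A)³ = (1.19592)³ = 1.71043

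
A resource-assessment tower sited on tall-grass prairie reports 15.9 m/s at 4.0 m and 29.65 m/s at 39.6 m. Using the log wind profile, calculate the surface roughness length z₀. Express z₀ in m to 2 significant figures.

Log law: V(z) ∝ ln(z/z₀). With r = V₁/V₂ = 15.9/29.65 = 0.53626,
r · ln(z₂/z₀) = ln(z₁/z₀) ⇒ ln z₀ = (ln z₁ − r·ln z₂)/(1 − r)
ln z₀ = (1.38629 − 0.53626×3.67883) / 0.46374 = -1.2647
z₀ = exp(-1.2647) = 0.2823 m

z₀ ≈ 0.28 m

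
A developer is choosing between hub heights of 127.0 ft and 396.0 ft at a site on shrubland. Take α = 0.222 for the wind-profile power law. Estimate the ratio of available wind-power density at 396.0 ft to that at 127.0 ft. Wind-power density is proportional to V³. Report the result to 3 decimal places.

Speed ratio: V_B/V_A = (z_B/z_A)^α = (396.0/127.0)^0.222 = (3.1181)^0.222 = 1.28719
Power-density ratio: P_B/P_A = (V_B/V_A)³ = (1.28719)³ = 2.13271

2.133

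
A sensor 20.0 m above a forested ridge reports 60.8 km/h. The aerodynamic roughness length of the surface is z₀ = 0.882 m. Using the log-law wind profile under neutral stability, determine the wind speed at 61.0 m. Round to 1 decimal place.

Log law: V(z) ∝ ln(z/z₀), so V₂/V₁ = ln(z₂/z₀) / ln(z₁/z₀).
ln(61.0/0.882) = 4.2364, ln(20.0/0.882) = 3.1213
V₂ = 60.8 × 4.2364/3.1213 = 60.8 × 1.3573 = 82.5219 km/h

82.5 km/h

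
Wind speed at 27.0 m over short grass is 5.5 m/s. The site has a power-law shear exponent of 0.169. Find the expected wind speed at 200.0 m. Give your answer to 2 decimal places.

7.72 m/s

Power-law profile: V₂ = V₁ · (z₂/z₁)^α
V₂ = 5.5 × (200.0/27.0)^0.169 = 5.5 × (7.4074)^0.169
    = 5.5 × 1.4027 = 7.7150 m/s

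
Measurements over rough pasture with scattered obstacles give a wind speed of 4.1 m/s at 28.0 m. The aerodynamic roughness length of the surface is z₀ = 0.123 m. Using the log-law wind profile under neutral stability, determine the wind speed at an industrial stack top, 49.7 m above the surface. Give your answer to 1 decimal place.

Log law: V(z) ∝ ln(z/z₀), so V₂/V₁ = ln(z₂/z₀) / ln(z₁/z₀).
ln(49.7/0.123) = 6.0016, ln(28.0/0.123) = 5.4278
V₂ = 4.1 × 6.0016/5.4278 = 4.1 × 1.1057 = 4.5334 m/s

4.5 m/s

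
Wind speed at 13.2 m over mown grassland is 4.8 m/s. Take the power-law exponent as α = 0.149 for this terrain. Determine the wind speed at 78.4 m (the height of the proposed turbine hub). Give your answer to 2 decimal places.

Power-law profile: V₂ = V₁ · (z₂/z₁)^α
V₂ = 4.8 × (78.4/13.2)^0.149 = 4.8 × (5.9394)^0.149
    = 4.8 × 1.3040 = 6.2593 m/s

6.26 m/s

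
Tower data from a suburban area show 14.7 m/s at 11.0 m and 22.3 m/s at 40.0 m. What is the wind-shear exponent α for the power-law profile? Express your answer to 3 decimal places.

Power law: V₂/V₁ = (z₂/z₁)^α ⇒ α = ln(V₂/V₁) / ln(z₂/z₁)
α = ln(22.3/14.7) / ln(40.0/11.0) = ln(1.5170) / ln(3.6364)
  = 0.41674 / 1.29098 = 0.32281

α ≈ 0.323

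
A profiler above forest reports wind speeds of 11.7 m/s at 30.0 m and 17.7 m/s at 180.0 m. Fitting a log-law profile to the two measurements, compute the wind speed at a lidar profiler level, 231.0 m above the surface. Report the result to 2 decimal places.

18.54 m/s

Log law: V ∝ ln(z/z₀). From the pair, with r = V₁/V₂ = 0.66102,
ln z₀ = (ln z₁ − r·ln z₂)/(1 − r) = (3.4012 − 0.66102×5.1930)/0.33898 = -0.0927 → z₀ = 0.9114 m
V₃ = V₁ · ln(z₃/z₀)/ln(z₁/z₀) = 11.7 × 5.5352/3.4939 = 18.5354 m/s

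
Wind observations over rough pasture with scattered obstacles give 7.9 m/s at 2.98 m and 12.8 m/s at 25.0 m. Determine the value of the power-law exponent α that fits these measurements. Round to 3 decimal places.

α ≈ 0.227

Power law: V₂/V₁ = (z₂/z₁)^α ⇒ α = ln(V₂/V₁) / ln(z₂/z₁)
α = ln(12.8/7.9) / ln(25.0/2.98) = ln(1.6203) / ln(8.3893)
  = 0.48258 / 2.12695 = 0.22689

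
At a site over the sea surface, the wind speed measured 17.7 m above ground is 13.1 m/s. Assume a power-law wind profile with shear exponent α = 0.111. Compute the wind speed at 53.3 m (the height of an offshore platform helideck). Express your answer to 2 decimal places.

14.81 m/s

Power-law profile: V₂ = V₁ · (z₂/z₁)^α
V₂ = 13.1 × (53.3/17.7)^0.111 = 13.1 × (3.0113)^0.111
    = 13.1 × 1.1302 = 14.8052 m/s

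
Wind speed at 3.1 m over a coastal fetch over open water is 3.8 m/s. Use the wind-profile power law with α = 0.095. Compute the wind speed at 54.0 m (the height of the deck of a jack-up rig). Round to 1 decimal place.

5.0 m/s

Power-law profile: V₂ = V₁ · (z₂/z₁)^α
V₂ = 3.8 × (54.0/3.1)^0.095 = 3.8 × (17.4194)^0.095
    = 3.8 × 1.3119 = 4.9852 m/s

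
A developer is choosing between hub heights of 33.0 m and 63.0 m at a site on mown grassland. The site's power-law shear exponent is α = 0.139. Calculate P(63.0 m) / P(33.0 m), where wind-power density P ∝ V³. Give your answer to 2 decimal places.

Speed ratio: V_B/V_A = (z_B/z_A)^α = (63.0/33.0)^0.139 = (1.9091)^0.139 = 1.09404
Power-density ratio: P_B/P_A = (V_B/V_A)³ = (1.09404)³ = 1.30950

1.31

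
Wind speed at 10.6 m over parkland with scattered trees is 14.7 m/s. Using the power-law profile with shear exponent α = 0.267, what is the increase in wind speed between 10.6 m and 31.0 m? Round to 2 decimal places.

4.88 m/s

Power law: V₂ = V₁ · (z₂/z₁)^α = 14.7 × (2.9245)^0.267 = 19.5774 m/s
ΔV = 19.5774 − 14.7 = 4.8774 m/s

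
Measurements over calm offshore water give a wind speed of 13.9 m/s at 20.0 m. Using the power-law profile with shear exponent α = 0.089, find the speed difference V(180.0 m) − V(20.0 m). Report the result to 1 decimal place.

Power law: V₂ = V₁ · (z₂/z₁)^α = 13.9 × (9.0000)^0.089 = 16.9022 m/s
ΔV = 16.9022 − 13.9 = 3.0022 m/s

3.0 m/s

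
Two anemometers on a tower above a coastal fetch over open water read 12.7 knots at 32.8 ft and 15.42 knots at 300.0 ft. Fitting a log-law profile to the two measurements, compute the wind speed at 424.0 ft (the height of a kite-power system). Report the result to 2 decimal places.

15.85 knots

Log law: V ∝ ln(z/z₀). From the pair, with r = V₁/V₂ = 0.82361,
ln z₀ = (ln z₁ − r·ln z₂)/(1 − r) = (3.4904 − 0.82361×5.7038)/0.17639 = -6.8440 → z₀ = 0.001066 ft
V₃ = V₁ · ln(z₃/z₀)/ln(z₁/z₀) = 12.7 × 12.8937/10.3344 = 15.8451 knots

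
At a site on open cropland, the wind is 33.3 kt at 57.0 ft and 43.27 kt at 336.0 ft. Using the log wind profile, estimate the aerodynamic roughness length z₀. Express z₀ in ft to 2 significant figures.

z₀ ≈ 0.15 ft

Log law: V(z) ∝ ln(z/z₀). With r = V₁/V₂ = 33.3/43.27 = 0.76959,
r · ln(z₂/z₀) = ln(z₁/z₀) ⇒ ln z₀ = (ln z₁ − r·ln z₂)/(1 − r)
ln z₀ = (4.04305 − 0.76959×5.81711) / 0.23041 = -1.8823
z₀ = exp(-1.8823) = 0.1522 ft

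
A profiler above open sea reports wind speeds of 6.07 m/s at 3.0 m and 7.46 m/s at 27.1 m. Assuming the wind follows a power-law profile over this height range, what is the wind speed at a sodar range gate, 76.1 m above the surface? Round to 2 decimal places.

8.22 m/s

First find α: α = ln(V₂/V₁)/ln(z₂/z₁) = ln(7.46/6.07)/ln(27.1/3.0) = 0.20620/2.20092 = 0.0937
Extrapolate from 27.1 m to 76.1 m: V₃ = 7.46 × (76.1/27.1)^0.0937 = 7.46 × 1.1016 = 8.2177 m/s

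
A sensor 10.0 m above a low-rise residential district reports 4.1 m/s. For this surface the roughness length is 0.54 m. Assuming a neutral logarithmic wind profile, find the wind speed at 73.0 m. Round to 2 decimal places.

6.89 m/s

Log law: V(z) ∝ ln(z/z₀), so V₂/V₁ = ln(z₂/z₀) / ln(z₁/z₀).
ln(73.0/0.54) = 4.9066, ln(10.0/0.54) = 2.9188
V₂ = 4.1 × 4.9066/2.9188 = 4.1 × 1.6811 = 6.8924 m/s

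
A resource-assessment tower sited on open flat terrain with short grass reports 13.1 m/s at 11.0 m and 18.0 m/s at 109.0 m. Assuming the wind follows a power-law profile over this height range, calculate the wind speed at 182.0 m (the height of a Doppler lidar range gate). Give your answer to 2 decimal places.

19.33 m/s

First find α: α = ln(V₂/V₁)/ln(z₂/z₁) = ln(18.0/13.1)/ln(109.0/11.0) = 0.31776/2.29345 = 0.1386
Extrapolate from 109.0 m to 182.0 m: V₃ = 18.0 × (182.0/109.0)^0.1386 = 18.0 × 1.0736 = 19.3250 m/s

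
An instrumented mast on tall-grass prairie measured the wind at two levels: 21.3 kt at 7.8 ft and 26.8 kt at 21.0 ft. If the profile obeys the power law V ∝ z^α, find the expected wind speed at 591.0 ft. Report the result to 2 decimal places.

58.11 kt

First find α: α = ln(V₂/V₁)/ln(z₂/z₁) = ln(26.8/21.3)/ln(21.0/7.8) = 0.22969/0.99040 = 0.2319
Extrapolate from 21.0 ft to 591.0 ft: V₃ = 26.8 × (591.0/21.0)^0.2319 = 26.8 × 2.1684 = 58.1132 kt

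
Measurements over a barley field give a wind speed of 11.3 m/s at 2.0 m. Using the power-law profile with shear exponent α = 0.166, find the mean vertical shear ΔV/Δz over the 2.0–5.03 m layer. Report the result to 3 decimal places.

0.617 m/s/m

Power law: V₂ = V₁ · (z₂/z₁)^α = 11.3 × (2.5150)^0.166 = 13.1695 m/s
ΔV/Δz = (13.1695 − 11.3)/(5.03 − 2.0) = 1.8695/3.0300 = 0.61698 m/s/m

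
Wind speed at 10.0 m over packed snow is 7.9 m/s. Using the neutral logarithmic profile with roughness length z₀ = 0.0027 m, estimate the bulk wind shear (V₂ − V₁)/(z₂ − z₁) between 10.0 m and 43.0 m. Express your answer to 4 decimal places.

0.0425 m/s/m

Log law: V₂ = V₁ · ln(z₂/z₀)/ln(z₁/z₀) = 7.9 × 9.6757/8.2171 = 9.3023 m/s
ΔV/Δz = (9.3023 − 7.9)/(43.0 − 10.0) = 1.4023/33.0000 = 0.04249 m/s/m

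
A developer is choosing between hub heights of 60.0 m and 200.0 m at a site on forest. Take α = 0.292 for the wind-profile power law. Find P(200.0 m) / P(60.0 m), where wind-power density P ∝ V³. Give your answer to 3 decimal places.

2.871

Speed ratio: V_B/V_A = (z_B/z_A)^α = (200.0/60.0)^0.292 = (3.3333)^0.292 = 1.42128
Power-density ratio: P_B/P_A = (V_B/V_A)³ = (1.42128)³ = 2.87106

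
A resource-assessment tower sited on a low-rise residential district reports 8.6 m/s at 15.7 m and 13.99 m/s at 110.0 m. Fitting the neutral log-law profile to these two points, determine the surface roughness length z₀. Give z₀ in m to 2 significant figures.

Log law: V(z) ∝ ln(z/z₀). With r = V₁/V₂ = 8.6/13.99 = 0.61472,
r · ln(z₂/z₀) = ln(z₁/z₀) ⇒ ln z₀ = (ln z₁ − r·ln z₂)/(1 − r)
ln z₀ = (2.75366 − 0.61472×4.70048) / 0.38528 = -0.3526
z₀ = exp(-0.3526) = 0.7029 m

z₀ ≈ 0.70 m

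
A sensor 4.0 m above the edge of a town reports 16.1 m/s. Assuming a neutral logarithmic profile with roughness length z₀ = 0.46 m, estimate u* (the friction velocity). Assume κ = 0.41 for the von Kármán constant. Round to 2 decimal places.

u* ≈ 3.05 m/s

Log law: V(z) = (u*/κ) · ln(z/z₀) ⇒ u* = κ · V / ln(z/z₀)
u* = 0.41 × 16.1 / ln(4.0/0.46) = 0.41 × 16.1 / 2.1628
   = 6.6010 / 2.1628 = 3.0520 m/s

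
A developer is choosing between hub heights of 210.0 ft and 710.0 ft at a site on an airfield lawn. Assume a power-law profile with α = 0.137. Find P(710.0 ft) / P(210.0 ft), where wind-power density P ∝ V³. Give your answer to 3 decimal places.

Speed ratio: V_B/V_A = (z_B/z_A)^α = (710.0/210.0)^0.137 = (3.3810)^0.137 = 1.18162
Power-density ratio: P_B/P_A = (V_B/V_A)³ = (1.18162)³ = 1.64981

1.650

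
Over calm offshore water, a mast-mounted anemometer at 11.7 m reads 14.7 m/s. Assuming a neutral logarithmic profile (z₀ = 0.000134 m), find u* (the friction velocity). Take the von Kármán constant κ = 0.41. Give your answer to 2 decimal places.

u* ≈ 0.53 m/s

Log law: V(z) = (u*/κ) · ln(z/z₀) ⇒ u* = κ · V / ln(z/z₀)
u* = 0.41 × 14.7 / ln(11.7/0.000134) = 0.41 × 14.7 / 11.3773
   = 6.0270 / 11.3773 = 0.5297 m/s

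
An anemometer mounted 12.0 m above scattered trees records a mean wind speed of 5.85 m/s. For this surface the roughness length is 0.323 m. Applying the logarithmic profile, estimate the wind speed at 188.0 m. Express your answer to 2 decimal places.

Log law: V(z) ∝ ln(z/z₀), so V₂/V₁ = ln(z₂/z₀) / ln(z₁/z₀).
ln(188.0/0.323) = 6.3665, ln(12.0/0.323) = 3.6150
V₂ = 5.85 × 6.3665/3.6150 = 5.85 × 1.7611 = 10.3027 m/s

10.30 m/s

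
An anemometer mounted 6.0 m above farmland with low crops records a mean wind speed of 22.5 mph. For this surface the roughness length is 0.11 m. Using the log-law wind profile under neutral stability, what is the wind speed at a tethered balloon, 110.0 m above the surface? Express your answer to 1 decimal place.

Log law: V(z) ∝ ln(z/z₀), so V₂/V₁ = ln(z₂/z₀) / ln(z₁/z₀).
ln(110.0/0.11) = 6.9078, ln(6.0/0.11) = 3.9990
V₂ = 22.5 × 6.9078/3.9990 = 22.5 × 1.7274 = 38.8655 mph

38.9 mph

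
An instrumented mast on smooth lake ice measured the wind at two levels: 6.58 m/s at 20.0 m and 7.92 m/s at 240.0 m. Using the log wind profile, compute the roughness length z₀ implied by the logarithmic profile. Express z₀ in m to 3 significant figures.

Log law: V(z) ∝ ln(z/z₀). With r = V₁/V₂ = 6.58/7.92 = 0.83081,
r · ln(z₂/z₀) = ln(z₁/z₀) ⇒ ln z₀ = (ln z₁ − r·ln z₂)/(1 − r)
ln z₀ = (2.99573 − 0.83081×5.48064) / 0.16919 = -9.2063
z₀ = exp(-9.2063) = 0.0001004 m

z₀ ≈ 0.000100 m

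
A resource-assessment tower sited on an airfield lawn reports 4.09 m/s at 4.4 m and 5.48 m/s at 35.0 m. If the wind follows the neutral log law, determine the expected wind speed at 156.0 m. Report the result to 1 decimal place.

6.5 m/s

Log law: V ∝ ln(z/z₀). From the pair, with r = V₁/V₂ = 0.74635,
ln z₀ = (ln z₁ − r·ln z₂)/(1 − r) = (1.4816 − 0.74635×3.5553)/0.25365 = -4.6203 → z₀ = 0.009850 m
V₃ = V₁ · ln(z₃/z₀)/ln(z₁/z₀) = 4.09 × 9.6701/6.1019 = 6.4817 m/s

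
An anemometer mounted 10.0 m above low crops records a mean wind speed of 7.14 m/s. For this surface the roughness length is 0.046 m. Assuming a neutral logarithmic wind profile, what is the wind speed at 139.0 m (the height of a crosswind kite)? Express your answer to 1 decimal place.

Log law: V(z) ∝ ln(z/z₀), so V₂/V₁ = ln(z₂/z₀) / ln(z₁/z₀).
ln(139.0/0.046) = 8.0136, ln(10.0/0.046) = 5.3817
V₂ = 7.14 × 8.0136/5.3817 = 7.14 × 1.4890 = 10.6318 m/s

10.6 m/s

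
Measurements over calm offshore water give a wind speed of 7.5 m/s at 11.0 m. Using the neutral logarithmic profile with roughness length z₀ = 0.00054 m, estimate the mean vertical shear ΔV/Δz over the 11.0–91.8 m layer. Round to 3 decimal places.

Log law: V₂ = V₁ · ln(z₂/z₀)/ln(z₁/z₀) = 7.5 × 12.0436/9.9218 = 9.1038 m/s
ΔV/Δz = (9.1038 − 7.5)/(91.8 − 11.0) = 1.6038/80.8000 = 0.01985 m/s/m

0.020 m/s/m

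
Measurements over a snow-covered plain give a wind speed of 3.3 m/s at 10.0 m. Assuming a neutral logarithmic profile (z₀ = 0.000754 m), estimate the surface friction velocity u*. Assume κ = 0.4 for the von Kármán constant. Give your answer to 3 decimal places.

Log law: V(z) = (u*/κ) · ln(z/z₀) ⇒ u* = κ · V / ln(z/z₀)
u* = 0.4 × 3.3 / ln(10.0/0.000754) = 0.4 × 3.3 / 9.4927
   = 1.3200 / 9.4927 = 0.1391 m/s

u* ≈ 0.139 m/s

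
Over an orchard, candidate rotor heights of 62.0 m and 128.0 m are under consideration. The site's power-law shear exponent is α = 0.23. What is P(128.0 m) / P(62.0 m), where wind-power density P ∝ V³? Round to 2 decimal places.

Speed ratio: V_B/V_A = (z_B/z_A)^α = (128.0/62.0)^0.23 = (2.0645)^0.23 = 1.18143
Power-density ratio: P_B/P_A = (V_B/V_A)³ = (1.18143)³ = 1.64902

1.65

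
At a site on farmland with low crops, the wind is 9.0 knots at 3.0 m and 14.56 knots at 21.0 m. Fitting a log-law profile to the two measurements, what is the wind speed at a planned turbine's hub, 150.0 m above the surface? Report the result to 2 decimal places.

Log law: V ∝ ln(z/z₀). From the pair, with r = V₁/V₂ = 0.61813,
ln z₀ = (ln z₁ − r·ln z₂)/(1 − r) = (1.0986 − 0.61813×3.0445)/0.38187 = -2.0512 → z₀ = 0.1286 m
V₃ = V₁ · ln(z₃/z₀)/ln(z₁/z₀) = 9.0 × 7.0619/3.1499 = 20.1777 knots

20.18 knots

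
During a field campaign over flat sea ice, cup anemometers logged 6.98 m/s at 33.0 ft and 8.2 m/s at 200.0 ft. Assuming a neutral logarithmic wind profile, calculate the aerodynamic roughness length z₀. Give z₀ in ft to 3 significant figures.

Log law: V(z) ∝ ln(z/z₀). With r = V₁/V₂ = 6.98/8.2 = 0.85122,
r · ln(z₂/z₀) = ln(z₁/z₀) ⇒ ln z₀ = (ln z₁ − r·ln z₂)/(1 − r)
ln z₀ = (3.49651 − 0.85122×5.29832) / 0.14878 = -6.8122
z₀ = exp(-6.8122) = 0.001100 ft

z₀ ≈ 0.00110 ft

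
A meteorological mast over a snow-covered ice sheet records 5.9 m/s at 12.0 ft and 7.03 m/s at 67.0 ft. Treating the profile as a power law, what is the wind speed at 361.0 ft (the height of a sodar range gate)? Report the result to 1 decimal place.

First find α: α = ln(V₂/V₁)/ln(z₂/z₁) = ln(7.03/5.9)/ln(67.0/12.0) = 0.17523/1.71979 = 0.1019
Extrapolate from 67.0 ft to 361.0 ft: V₃ = 7.03 × (361.0/67.0)^0.1019 = 7.03 × 1.1872 = 8.3461 m/s

8.3 m/s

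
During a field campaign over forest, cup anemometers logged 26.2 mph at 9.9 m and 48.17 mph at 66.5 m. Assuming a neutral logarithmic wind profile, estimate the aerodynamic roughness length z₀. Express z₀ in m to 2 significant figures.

Log law: V(z) ∝ ln(z/z₀). With r = V₁/V₂ = 26.2/48.17 = 0.54391,
r · ln(z₂/z₀) = ln(z₁/z₀) ⇒ ln z₀ = (ln z₁ − r·ln z₂)/(1 − r)
ln z₀ = (2.29253 − 0.54391×4.19720) / 0.45609 = 0.0212
z₀ = exp(0.0212) = 1.021 m

z₀ ≈ 1.0 m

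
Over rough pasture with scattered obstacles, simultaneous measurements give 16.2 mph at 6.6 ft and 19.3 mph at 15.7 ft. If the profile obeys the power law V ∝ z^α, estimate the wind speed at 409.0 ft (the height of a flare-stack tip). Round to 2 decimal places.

37.29 mph

First find α: α = ln(V₂/V₁)/ln(z₂/z₁) = ln(19.3/16.2)/ln(15.7/6.6) = 0.17509/0.86659 = 0.2020
Extrapolate from 15.7 ft to 409.0 ft: V₃ = 19.3 × (409.0/15.7)^0.2020 = 19.3 × 1.9323 = 37.2926 mph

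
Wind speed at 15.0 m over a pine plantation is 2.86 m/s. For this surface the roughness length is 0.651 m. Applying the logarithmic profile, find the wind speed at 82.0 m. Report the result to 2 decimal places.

4.41 m/s

Log law: V(z) ∝ ln(z/z₀), so V₂/V₁ = ln(z₂/z₀) / ln(z₁/z₀).
ln(82.0/0.651) = 4.8360, ln(15.0/0.651) = 3.1373
V₂ = 2.86 × 4.8360/3.1373 = 2.86 × 1.5414 = 4.4085 m/s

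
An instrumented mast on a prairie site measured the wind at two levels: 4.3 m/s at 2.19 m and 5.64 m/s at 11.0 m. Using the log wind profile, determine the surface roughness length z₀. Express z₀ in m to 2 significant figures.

z₀ ≈ 0.012 m

Log law: V(z) ∝ ln(z/z₀). With r = V₁/V₂ = 4.3/5.64 = 0.76241,
r · ln(z₂/z₀) = ln(z₁/z₀) ⇒ ln z₀ = (ln z₁ − r·ln z₂)/(1 − r)
ln z₀ = (0.78390 − 0.76241×2.39790) / 0.23759 = -4.3953
z₀ = exp(-4.3953) = 0.01233 m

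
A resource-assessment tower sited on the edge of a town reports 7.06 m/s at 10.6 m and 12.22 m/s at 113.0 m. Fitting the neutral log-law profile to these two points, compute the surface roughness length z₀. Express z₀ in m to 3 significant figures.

z₀ ≈ 0.416 m

Log law: V(z) ∝ ln(z/z₀). With r = V₁/V₂ = 7.06/12.22 = 0.57774,
r · ln(z₂/z₀) = ln(z₁/z₀) ⇒ ln z₀ = (ln z₁ − r·ln z₂)/(1 − r)
ln z₀ = (2.36085 − 0.57774×4.72739) / 0.42226 = -0.8771
z₀ = exp(-0.8771) = 0.4160 m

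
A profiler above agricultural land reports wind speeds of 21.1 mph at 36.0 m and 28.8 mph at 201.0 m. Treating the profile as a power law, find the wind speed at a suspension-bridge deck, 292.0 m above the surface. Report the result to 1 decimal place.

First find α: α = ln(V₂/V₁)/ln(z₂/z₁) = ln(28.8/21.1)/ln(201.0/36.0) = 0.31110/1.71979 = 0.1809
Extrapolate from 201.0 m to 292.0 m: V₃ = 28.8 × (292.0/201.0)^0.1809 = 28.8 × 1.0699 = 30.8128 mph

30.8 mph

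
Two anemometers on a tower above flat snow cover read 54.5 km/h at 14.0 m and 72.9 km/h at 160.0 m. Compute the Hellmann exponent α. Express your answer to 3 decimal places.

α ≈ 0.119

Power law: V₂/V₁ = (z₂/z₁)^α ⇒ α = ln(V₂/V₁) / ln(z₂/z₁)
α = ln(72.9/54.5) / ln(160.0/14.0) = ln(1.3376) / ln(11.4286)
  = 0.29089 / 2.43612 = 0.11941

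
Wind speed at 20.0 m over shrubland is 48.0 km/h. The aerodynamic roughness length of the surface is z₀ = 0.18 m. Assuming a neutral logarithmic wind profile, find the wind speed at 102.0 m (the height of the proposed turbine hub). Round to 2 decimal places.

Log law: V(z) ∝ ln(z/z₀), so V₂/V₁ = ln(z₂/z₀) / ln(z₁/z₀).
ln(102.0/0.18) = 6.3398, ln(20.0/0.18) = 4.7105
V₂ = 48.0 × 6.3398/4.7105 = 48.0 × 1.3459 = 64.6019 km/h

64.60 km/h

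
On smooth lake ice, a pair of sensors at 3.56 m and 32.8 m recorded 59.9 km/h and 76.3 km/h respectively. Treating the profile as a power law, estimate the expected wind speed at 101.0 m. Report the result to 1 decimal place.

86.2 km/h

First find α: α = ln(V₂/V₁)/ln(z₂/z₁) = ln(76.3/59.9)/ln(32.8/3.56) = 0.24200/2.22067 = 0.1090
Extrapolate from 32.8 m to 101.0 m: V₃ = 76.3 × (101.0/32.8)^0.1090 = 76.3 × 1.1304 = 86.2488 km/h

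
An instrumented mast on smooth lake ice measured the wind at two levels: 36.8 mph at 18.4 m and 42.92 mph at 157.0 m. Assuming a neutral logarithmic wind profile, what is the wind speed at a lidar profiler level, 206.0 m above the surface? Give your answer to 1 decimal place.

43.7 mph

Log law: V ∝ ln(z/z₀). From the pair, with r = V₁/V₂ = 0.85741,
ln z₀ = (ln z₁ − r·ln z₂)/(1 − r) = (2.9124 − 0.85741×5.0562)/0.14259 = -9.9790 → z₀ = 0.00004636 m
V₃ = V₁ · ln(z₃/z₀)/ln(z₁/z₀) = 36.8 × 15.3069/12.8914 = 43.6954 mph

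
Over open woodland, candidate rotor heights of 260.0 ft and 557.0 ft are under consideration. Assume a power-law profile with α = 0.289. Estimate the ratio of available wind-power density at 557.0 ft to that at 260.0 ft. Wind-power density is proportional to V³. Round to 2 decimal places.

Speed ratio: V_B/V_A = (z_B/z_A)^α = (557.0/260.0)^0.289 = (2.1423)^0.289 = 1.24631
Power-density ratio: P_B/P_A = (V_B/V_A)³ = (1.24631)³ = 1.93586

1.94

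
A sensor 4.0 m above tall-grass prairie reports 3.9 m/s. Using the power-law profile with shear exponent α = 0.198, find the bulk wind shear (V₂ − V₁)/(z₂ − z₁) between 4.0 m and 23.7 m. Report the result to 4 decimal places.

0.0836 m/s/m

Power law: V₂ = V₁ · (z₂/z₁)^α = 3.9 × (5.9250)^0.198 = 5.5470 m/s
ΔV/Δz = (5.5470 − 3.9)/(23.7 − 4.0) = 1.6470/19.7000 = 0.08360 m/s/m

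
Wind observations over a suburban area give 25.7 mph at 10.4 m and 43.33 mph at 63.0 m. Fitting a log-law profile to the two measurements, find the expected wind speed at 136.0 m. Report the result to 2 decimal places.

50.86 mph

Log law: V ∝ ln(z/z₀). From the pair, with r = V₁/V₂ = 0.59312,
ln z₀ = (ln z₁ − r·ln z₂)/(1 − r) = (2.3418 − 0.59312×4.1431)/0.40688 = -0.2841 → z₀ = 0.7527 m
V₃ = V₁ · ln(z₃/z₀)/ln(z₁/z₀) = 25.7 × 5.1967/2.6259 = 50.8615 mph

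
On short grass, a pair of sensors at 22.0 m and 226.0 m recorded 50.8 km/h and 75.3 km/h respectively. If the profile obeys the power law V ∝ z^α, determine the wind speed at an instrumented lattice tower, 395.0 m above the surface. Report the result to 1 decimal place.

First find α: α = ln(V₂/V₁)/ln(z₂/z₁) = ln(75.3/50.8)/ln(226.0/22.0) = 0.39358/2.32949 = 0.1690
Extrapolate from 226.0 m to 395.0 m: V₃ = 75.3 × (395.0/226.0)^0.1690 = 75.3 × 1.0989 = 82.7494 km/h

82.7 km/h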